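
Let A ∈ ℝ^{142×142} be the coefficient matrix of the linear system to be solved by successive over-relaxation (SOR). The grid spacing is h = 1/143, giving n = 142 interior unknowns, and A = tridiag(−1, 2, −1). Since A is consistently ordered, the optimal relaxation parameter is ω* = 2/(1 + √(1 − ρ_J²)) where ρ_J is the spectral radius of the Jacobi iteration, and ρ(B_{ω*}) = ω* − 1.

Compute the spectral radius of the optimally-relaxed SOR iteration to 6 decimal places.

ρ_SOR = 0.957010

n=142: λ(B_J) = 1 − λ(A)/2 = cos(kπ/143); k=1 gives ρ_J = 0.999759.
√(1−ρ_J²) = |sin(π/143)| = 0.0219674
Then 2/(1+√(1−ρ_J²)) = 2/(1+0.0219674); ω* = 2/1.0219674 = 1.957010.
At ω = 1.957010 every |λ(B_ω)| = ω−1, so ρ_SOR = 0.957010.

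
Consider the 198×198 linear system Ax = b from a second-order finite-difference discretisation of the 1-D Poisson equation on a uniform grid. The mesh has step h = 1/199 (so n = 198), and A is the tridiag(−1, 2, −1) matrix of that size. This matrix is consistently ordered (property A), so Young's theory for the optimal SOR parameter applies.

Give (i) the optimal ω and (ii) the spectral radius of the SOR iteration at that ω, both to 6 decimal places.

ω* = 1.968918, ρ_SOR = 0.968918

[ρ_J] n=198: ρ(B_J) = cos(π/(n+1)) = cos(π/199) = 0.999875.
1 − cos²(π/199) = sin²(π/199) ⇒ √(1−ρ_J²) = sin(π/199) = 0.0157862.
ω* = 2 / (1 + 0.0157862) = 2 / 1.0157862 ≈ 1.968918.
ρ(B_{ω*}) = ω*−1 = 0.968918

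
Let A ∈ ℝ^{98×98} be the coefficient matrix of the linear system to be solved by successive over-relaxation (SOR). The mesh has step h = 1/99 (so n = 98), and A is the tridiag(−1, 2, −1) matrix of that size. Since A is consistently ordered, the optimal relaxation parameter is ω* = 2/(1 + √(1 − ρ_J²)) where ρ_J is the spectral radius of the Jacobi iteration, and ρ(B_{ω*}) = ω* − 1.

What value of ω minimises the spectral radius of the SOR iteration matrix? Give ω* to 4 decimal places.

ω* = 1.9385

½·tridiag(1,0,1) at n=98: λ_k = cos(kπ/99); max |λ| at k=1 ⇒ ρ_J = cos(π/99) ≈ 0.9995.
√(1 − cos²(π/99)) = sin(π/99) ≈ 0.03173.
So ω* = 2/1.03173 = 1.9385 (Young).
ρ_SOR = ω* − 1 = 1.9385 − 1 = 0.9385.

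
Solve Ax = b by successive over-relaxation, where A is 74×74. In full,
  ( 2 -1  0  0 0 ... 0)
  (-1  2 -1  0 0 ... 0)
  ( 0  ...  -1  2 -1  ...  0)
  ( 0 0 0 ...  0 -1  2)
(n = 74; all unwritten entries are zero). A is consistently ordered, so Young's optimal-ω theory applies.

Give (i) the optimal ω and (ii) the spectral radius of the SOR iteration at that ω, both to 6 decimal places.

ω* = 1.919615, ρ_SOR = 0.919615

n=74: λ(B_J) = 1 − λ(A)/2 = cos(kπ/75); k=1 gives ρ_J = 0.999123.
√(1−ρ_J²) = |sin(π/75)| = 0.0418757
Then 2/(1+√(1−ρ_J²)) = 2/(1+0.0418757); ω* = 2/1.0418757 = 1.919615.
[ρ_SOR] ω* − 1 = 0.919615.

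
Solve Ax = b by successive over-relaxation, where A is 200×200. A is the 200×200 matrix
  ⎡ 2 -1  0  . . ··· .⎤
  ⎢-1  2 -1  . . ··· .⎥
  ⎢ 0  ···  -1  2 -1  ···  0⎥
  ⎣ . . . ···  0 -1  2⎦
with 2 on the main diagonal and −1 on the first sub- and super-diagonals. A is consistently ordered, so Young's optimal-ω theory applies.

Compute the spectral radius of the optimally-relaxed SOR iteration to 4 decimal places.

With n=200, ρ(Jacobi) = cos(π/201) = 0.9999.
√(1−ρ_J²) simplifies to sin(π/201) = 0.01563.
Young: ω* = 2/(1+√(1−ρ_J²)) = 2/(1+0.01563) = 2/1.01563 = 1.9692.
At ω = 1.9692 every |λ(B_ω)| = ω−1, so ρ_SOR = 0.9692.

ρ_SOR = 0.9692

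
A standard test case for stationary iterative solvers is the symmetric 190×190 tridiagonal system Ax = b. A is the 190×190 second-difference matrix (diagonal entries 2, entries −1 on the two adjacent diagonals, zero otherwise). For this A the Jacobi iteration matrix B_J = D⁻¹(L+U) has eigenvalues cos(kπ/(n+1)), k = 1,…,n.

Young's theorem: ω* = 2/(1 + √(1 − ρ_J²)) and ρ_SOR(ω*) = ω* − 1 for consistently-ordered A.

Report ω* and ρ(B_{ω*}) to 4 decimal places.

ω* = 1.9676, ρ_SOR = 0.9676

½·tridiag(1,0,1) at n=190: λ_k = cos(kπ/191); max |λ| at k=1 ⇒ ρ_J = cos(π/191) ≈ 0.9999.
√(1−ρ_J²) simplifies to sin(π/191) = 0.01645.
Then 2/(1+√(1−ρ_J²)) = 2/(1+0.01645); ω* = 2/1.01645 = 1.9676.
and ρ(B_{ω*}) = 1.9676 − 1 = 0.9676.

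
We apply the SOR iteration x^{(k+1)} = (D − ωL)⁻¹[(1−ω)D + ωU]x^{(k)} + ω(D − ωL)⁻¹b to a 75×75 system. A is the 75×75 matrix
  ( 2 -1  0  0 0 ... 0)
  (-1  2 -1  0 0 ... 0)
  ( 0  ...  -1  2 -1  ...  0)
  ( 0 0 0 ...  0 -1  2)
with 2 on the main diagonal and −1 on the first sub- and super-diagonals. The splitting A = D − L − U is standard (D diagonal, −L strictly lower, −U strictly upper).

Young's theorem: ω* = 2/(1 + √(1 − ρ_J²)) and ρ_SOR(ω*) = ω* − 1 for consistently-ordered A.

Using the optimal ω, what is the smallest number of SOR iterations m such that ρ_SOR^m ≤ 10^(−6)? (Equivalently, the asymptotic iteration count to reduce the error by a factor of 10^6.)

m = 168

[ρ_J] n=75: ρ(B_J) = cos(π/(n+1)) = cos(π/76) = 0.9991458.
1 − cos²(π/76) = sin²(π/76) ⇒ √(1−ρ_J²) = sin(π/76) = 0.0413250.
ω* = 2/(1 + 0.0413250) = 2/1.0413250 = 1.9206300.
ρ(B_{ω*}) = ω*−1 = 0.9206300
Need (0.9206300)^m ≤ 10^(−6): m ≥ 6·ln10/|ln 0.9206300| = 13.8155/0.0826971 = 167.061 ⇒ m = 168.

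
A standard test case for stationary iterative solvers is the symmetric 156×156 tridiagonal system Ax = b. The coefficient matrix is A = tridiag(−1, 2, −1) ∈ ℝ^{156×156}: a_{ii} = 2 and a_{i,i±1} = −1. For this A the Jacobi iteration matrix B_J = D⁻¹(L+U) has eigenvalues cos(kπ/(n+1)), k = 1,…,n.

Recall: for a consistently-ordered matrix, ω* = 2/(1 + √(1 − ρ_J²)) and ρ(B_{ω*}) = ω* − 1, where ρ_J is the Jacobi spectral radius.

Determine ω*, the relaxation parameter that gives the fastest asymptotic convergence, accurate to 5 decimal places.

ω* = 1.96077

n=156: λ(B_J) = 1 − λ(A)/2 = cos(kπ/157); k=1 gives ρ_J = 0.99980.
√(1 − cos²(π/157)) = sin(π/157) ≈ 0.020009.
ω* = 2/(1+0.020009) = 1.96077
[ρ_SOR] ω* − 1 = 0.96077.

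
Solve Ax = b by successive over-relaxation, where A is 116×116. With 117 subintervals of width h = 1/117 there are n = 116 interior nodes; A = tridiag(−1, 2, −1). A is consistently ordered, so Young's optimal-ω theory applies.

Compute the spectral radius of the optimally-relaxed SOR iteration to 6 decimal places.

½·tridiag(1,0,1) at n=116: λ_k = cos(kπ/117); max |λ| at k=1 ⇒ ρ_J = cos(π/117) ≈ 0.999640.
√(1−ρ_J²) = |sin(π/117)| = 0.0268480
ω* = 2 / (1 + 0.0268480) = 2 / 1.0268480 ≈ 1.947708.
[ρ_SOR] ω* − 1 = 0.947708.

ρ_SOR = 0.947708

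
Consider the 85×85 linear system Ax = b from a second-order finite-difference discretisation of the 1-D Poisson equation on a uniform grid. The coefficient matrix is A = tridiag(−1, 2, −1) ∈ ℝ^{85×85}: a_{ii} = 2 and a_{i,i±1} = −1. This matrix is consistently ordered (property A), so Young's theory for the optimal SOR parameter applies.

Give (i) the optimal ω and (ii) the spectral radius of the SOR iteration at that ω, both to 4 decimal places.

B_J for the 85×85 system has eigenvalues cos(kπ/86); ρ_J = cos(π/86) = 0.9993.
√(1−ρ_J²) = |sin(π/86)| = 0.03652
ω* = 2/(1+0.03652) = 1.9295
At ω = 1.9295 every |λ(B_ω)| = ω−1, so ρ_SOR = 0.9295.

ω* = 1.9295, ρ_SOR = 0.9295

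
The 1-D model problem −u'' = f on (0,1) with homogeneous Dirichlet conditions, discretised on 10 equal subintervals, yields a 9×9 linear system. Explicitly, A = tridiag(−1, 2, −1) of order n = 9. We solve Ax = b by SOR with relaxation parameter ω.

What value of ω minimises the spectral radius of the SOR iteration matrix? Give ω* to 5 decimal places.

[ρ_J] n=9: ρ(B_J) = cos(π/(n+1)) = cos(π/10) = 0.95106.
1 − cos²(π/10) = sin²(π/10) ⇒ √(1−ρ_J²) = sin(π/10) = 0.309017.
ω* = 2 / (1 + 0.309017) = 2 / 1.309017 ≈ 1.52786.
ρ(B_{ω*}) = ω*−1 = 0.52786

ω* = 1.52786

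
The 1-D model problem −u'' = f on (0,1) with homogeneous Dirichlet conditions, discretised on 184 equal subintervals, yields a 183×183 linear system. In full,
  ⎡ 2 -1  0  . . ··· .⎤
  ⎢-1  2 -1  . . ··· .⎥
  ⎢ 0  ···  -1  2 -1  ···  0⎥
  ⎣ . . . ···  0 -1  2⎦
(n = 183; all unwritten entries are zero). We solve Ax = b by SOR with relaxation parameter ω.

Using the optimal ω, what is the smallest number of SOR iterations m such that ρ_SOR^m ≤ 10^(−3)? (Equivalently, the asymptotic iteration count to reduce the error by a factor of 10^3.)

ρ_J = max_k |cos(kπ/184)| = cos(π/184) = 0.9998542
root = sin(π/184) = 0.0170730  (since 1−cos² = sin²).
ω* = 2/(1+0.0170730) = 1.9664272
Hence ρ(B_{ω*}) = 1.9664272 − 1 = 0.9664272.
For 3 digits: m = 3·ln10 / (−ln 0.9664272) = 6.90776/0.0341493 = 202.281; round up → m = 203.

m = 203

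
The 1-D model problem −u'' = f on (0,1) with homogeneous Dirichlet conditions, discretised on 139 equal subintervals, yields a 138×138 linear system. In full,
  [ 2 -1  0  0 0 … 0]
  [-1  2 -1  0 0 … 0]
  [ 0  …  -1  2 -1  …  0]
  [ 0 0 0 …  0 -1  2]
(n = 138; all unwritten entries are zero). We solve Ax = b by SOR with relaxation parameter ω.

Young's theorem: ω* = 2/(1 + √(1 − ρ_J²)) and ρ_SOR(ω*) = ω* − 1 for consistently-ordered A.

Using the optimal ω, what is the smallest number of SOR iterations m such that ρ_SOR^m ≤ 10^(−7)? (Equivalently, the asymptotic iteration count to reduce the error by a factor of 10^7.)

B_J for the 138×138 system has eigenvalues cos(kπ/139); ρ_J = cos(π/139) = 0.9997446.
√(1−ρ_J²) simplifies to sin(π/139) = 0.0225995.
[ω*] 2 ÷ (1 + 0.0225995) = 2 ÷ 1.0225995 = 1.9557999.
ρ_SOR = ω* − 1 = 1.9557999 − 1 = 0.9557999.
ρ_SOR^m ≤ 10^(−7) ⇔ m ≥ 7·ln10/(−ln 0.9557999) = 16.1181/0.0452067 = 356.542; m = ⌈356.542⌉ = 357.

m = 357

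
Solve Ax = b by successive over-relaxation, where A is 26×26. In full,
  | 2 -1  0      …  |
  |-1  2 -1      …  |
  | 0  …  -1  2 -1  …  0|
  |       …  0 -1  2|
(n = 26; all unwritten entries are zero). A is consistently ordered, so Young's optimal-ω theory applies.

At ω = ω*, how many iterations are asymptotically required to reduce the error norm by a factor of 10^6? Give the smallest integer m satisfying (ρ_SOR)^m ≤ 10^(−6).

m = 60

B_J for the 26×26 system has eigenvalues cos(kπ/27); ρ_J = cos(π/27) = 0.9932384.
root = sin(π/27) = 0.1160929  (since 1−cos² = sin²).
Then 2/(1+√(1−ρ_J²)) = 2/(1+0.1160929); ω* = 2/1.1160929 = 1.7919655.
and ρ(B_{ω*}) = 1.7919655 − 1 = 0.7919655.
6·ln10 = 13.8155; −ln(0.7919655) = 0.233237; m = ⌈13.8155/0.233237⌉ = ⌈59.234⌉ = 60.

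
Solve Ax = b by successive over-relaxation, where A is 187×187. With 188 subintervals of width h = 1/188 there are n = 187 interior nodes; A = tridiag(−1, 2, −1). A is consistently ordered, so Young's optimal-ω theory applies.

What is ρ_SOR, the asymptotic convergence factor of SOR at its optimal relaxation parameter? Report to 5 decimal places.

With n=187, ρ(Jacobi) = cos(π/188) = 0.99986.
√(1 − cos²(π/188)) = sin(π/188) ≈ 0.016710.
[ω*] 2 ÷ (1 + 0.016710) = 2 ÷ 1.016710 = 1.96713.
and ρ(B_{ω*}) = 1.96713 − 1 = 0.96713.

ρ_SOR = 0.96713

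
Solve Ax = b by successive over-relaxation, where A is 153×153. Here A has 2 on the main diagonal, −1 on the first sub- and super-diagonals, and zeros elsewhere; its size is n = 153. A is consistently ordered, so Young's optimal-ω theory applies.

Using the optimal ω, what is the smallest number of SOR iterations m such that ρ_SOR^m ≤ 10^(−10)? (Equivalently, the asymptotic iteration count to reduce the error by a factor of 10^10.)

With n=153, ρ(Jacobi) = cos(π/154) = 0.9997919.
√(1 − cos²(π/154)) = sin(π/154) ≈ 0.0203985.
[ω*] 2 ÷ (1 + 0.0203985) = 2 ÷ 1.0203985 = 1.9600186.
ρ(B_{ω*}) = ω*−1 = 0.9600186
(0.9600186)^m ≤ 10^{−10}  ⇒  m·ln(0.9600186) ≤ −10·ln10  ⇒  m ≥ 564.324  ⇒  m = 565

m = 565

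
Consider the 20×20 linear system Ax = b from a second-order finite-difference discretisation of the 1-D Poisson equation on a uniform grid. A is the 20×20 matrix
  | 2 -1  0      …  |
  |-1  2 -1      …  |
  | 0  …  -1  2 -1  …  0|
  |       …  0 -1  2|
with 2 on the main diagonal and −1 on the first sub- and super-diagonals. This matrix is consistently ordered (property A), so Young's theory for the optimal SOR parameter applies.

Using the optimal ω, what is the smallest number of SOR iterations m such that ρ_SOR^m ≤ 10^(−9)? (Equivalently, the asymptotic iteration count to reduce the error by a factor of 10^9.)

m = 70

spectrum of D⁻¹(L+U) = {cos(kπ/21) : 1≤k≤20}; ρ_J = cos(π/21) = 0.9888308.
√(1 − cos²(π/21)) = sin(π/21) ≈ 0.1490423.
[ω*] 2 ÷ (1 + 0.1490423) = 2 ÷ 1.1490423 = 1.7405800.
[ρ_SOR] ω* − 1 = 0.7405800.
Need (0.7405800)^m ≤ 10^(−9): m ≥ 9·ln10/|ln 0.7405800| = 20.7233/0.300322 = 69.004 ⇒ m = 70.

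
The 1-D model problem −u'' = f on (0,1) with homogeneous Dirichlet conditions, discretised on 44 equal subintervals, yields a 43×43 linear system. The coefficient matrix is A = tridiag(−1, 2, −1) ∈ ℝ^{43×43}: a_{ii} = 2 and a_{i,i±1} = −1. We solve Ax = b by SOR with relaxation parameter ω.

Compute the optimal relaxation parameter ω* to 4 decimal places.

ω* = 1.8668

With n=43, ρ(Jacobi) = cos(π/44) = 0.9975.
√(1 − cos²(π/44)) = sin(π/44) ≈ 0.07134.
ω* = 2 / (1 + 0.07134) = 2 / 1.07134 ≈ 1.8668.
ρ_SOR = ω* − 1 ≈ 0.8668.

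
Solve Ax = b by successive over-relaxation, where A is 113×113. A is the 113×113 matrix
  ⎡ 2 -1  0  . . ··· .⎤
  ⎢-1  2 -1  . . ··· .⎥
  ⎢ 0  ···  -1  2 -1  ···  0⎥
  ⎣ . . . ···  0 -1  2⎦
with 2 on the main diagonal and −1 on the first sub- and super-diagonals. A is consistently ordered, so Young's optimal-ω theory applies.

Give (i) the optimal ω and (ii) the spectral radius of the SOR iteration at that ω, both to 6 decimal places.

spectrum of D⁻¹(L+U) = {cos(kπ/114) : 1≤k≤113}; ρ_J = cos(π/114) = 0.999620.
root = sin(π/114) = 0.0275543  (since 1−cos² = sin²).
So ω* = 2/1.0275543 = 1.946369 (Young).
ρ(B_{ω*}) = ω*−1 = 0.946369

ω* = 1.946369, ρ_SOR = 0.946369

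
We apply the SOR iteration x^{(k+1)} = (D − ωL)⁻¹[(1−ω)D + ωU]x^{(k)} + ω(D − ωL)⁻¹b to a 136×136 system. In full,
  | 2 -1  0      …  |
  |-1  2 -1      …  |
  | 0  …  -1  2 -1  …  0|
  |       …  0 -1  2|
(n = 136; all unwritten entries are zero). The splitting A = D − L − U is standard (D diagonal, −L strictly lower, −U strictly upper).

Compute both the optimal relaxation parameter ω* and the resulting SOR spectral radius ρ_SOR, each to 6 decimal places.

With n=136, ρ(Jacobi) = cos(π/137) = 0.999737.
√(1−ρ_J²) = |sin(π/137)| = 0.0229293
Then 2/(1+√(1−ρ_J²)) = 2/(1+0.0229293); ω* = 2/1.0229293 = 1.955169.
Hence ρ(B_{ω*}) = 1.955169 − 1 = 0.955169.

ω* = 1.955169, ρ_SOR = 0.955169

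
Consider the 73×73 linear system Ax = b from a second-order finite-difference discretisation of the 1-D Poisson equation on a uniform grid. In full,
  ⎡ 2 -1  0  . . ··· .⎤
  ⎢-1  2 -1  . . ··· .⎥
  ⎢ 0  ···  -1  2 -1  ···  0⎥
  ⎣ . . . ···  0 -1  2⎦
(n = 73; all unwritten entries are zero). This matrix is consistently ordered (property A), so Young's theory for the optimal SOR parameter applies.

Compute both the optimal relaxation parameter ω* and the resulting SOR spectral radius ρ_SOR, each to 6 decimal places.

ρ_J = max_k |cos(kπ/74)| = cos(π/74) = 0.999099
√(1−ρ_J²) = |sin(π/74)| = 0.0424412
Then 2/(1+√(1−ρ_J²)) = 2/(1+0.0424412); ω* = 2/1.0424412 = 1.918573.
Hence ρ(B_{ω*}) = 1.918573 − 1 = 0.918573.

ω* = 1.918573, ρ_SOR = 0.918573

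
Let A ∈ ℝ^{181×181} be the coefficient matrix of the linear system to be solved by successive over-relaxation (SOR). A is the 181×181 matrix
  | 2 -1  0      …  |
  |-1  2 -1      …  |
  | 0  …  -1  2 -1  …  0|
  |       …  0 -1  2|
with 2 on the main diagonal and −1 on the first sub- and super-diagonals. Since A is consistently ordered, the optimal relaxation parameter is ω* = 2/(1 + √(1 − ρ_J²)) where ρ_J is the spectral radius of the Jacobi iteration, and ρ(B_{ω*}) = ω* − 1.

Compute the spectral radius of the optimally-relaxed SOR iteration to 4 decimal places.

ρ_SOR = 0.9661

ρ_J = max_k |cos(kπ/182)| = cos(π/182) = 0.9999
√(1−ρ_J²) simplifies to sin(π/182) = 0.01726.
[ω*] 2 ÷ (1 + 0.01726) = 2 ÷ 1.01726 = 1.9661.
ρ(B_{ω*}) = ω*−1 = 0.9661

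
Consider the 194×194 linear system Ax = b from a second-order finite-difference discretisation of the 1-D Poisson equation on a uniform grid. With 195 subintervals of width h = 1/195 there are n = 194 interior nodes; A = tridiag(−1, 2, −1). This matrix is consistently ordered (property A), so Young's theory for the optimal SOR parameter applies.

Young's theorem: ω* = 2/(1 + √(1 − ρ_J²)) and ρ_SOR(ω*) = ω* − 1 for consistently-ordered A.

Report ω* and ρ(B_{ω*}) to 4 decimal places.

[ρ_J] n=194: ρ(B_J) = cos(π/(n+1)) = cos(π/195) = 0.9999.
√(1 − cos²(π/195)) = sin(π/195) ≈ 0.01611.
So ω* = 2/1.01611 = 1.9683 (Young).
Hence ρ(B_{ω*}) = 1.9683 − 1 = 0.9683.

ω* = 1.9683, ρ_SOR = 0.9683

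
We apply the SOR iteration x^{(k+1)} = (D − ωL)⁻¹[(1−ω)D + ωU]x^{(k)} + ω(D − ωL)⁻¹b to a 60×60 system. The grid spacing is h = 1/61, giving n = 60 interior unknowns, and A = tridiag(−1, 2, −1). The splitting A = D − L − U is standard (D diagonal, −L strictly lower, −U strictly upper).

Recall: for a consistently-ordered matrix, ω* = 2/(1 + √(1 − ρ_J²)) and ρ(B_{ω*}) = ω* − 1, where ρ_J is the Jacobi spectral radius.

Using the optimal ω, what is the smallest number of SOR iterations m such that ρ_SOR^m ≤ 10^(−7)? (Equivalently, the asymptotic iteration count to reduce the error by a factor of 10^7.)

ρ_J = max_k |cos(kπ/61)| = cos(π/61) = 0.9986741
1 − cos²(π/61) = sin²(π/61) ⇒ √(1−ρ_J²) = sin(π/61) = 0.0514788.
Young: ω* = 2/(1+√(1−ρ_J²)) = 2/(1+0.0514788) = 2/1.0514788 = 1.9020830.
ρ(B_{ω*}) = ω*−1 = 0.9020830
m ≥ 7·ln10 / (−ln 0.9020830) = 156.412; smallest integer m = 157.

m = 157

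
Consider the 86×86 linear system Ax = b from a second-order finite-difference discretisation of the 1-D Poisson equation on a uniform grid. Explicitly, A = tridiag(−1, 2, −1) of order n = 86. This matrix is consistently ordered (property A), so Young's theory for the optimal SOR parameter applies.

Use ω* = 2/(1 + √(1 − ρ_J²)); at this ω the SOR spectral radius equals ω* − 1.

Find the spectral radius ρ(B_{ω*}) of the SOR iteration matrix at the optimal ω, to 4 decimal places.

ρ_SOR = 0.9303

spectrum of D⁻¹(L+U) = {cos(kπ/87) : 1≤k≤86}; ρ_J = cos(π/87) = 0.9993.
√(1−ρ_J²) = |sin(π/87)| = 0.03610
ω* = 2 / (1 + 0.03610) = 2 / 1.03610 ≈ 1.9303.
ρ(B_{ω*}) = ω*−1 = 0.9303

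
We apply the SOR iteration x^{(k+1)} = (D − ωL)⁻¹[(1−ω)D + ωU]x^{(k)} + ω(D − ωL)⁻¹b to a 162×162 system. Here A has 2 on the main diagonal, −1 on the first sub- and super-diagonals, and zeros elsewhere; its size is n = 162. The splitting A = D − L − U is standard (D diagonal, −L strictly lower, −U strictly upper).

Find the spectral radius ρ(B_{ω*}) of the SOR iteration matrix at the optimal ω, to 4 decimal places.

ρ_SOR = 0.9622

With n=162, ρ(Jacobi) = cos(π/163) = 0.9998.
√(1 − cos²(π/163)) = sin(π/163) ≈ 0.01927.
[ω*] 2 ÷ (1 + 0.01927) = 2 ÷ 1.01927 = 1.9622.
ρ(B_{ω*}) = ω*−1 = 0.9622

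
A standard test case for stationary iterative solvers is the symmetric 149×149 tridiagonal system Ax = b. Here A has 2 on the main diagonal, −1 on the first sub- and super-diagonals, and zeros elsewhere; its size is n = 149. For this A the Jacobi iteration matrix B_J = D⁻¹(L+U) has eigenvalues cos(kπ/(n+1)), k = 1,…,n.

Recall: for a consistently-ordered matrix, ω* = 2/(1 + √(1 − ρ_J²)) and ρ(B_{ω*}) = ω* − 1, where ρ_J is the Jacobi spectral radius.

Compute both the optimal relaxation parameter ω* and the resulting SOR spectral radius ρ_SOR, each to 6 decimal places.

ω* = 1.958974, ρ_SOR = 0.958974

spectrum of D⁻¹(L+U) = {cos(kπ/150) : 1≤k≤149}; ρ_J = cos(π/150) = 0.999781.
√(1−ρ_J²) simplifies to sin(π/150) = 0.0209424.
[ω*] 2 ÷ (1 + 0.0209424) = 2 ÷ 1.0209424 = 1.958974.
and ρ(B_{ω*}) = 1.958974 − 1 = 0.958974.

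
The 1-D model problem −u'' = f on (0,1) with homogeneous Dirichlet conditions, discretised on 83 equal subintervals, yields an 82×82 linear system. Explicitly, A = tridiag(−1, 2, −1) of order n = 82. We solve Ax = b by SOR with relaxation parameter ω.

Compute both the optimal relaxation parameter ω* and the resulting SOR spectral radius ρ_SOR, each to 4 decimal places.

ρ_J = max_k |cos(kπ/83)| = cos(π/83) = 0.9993
1 − cos²(π/83) = sin²(π/83) ⇒ √(1−ρ_J²) = sin(π/83) = 0.03784.
Then 2/(1+√(1−ρ_J²)) = 2/(1+0.03784); ω* = 2/1.03784 = 1.9271.
ρ_SOR = ω* − 1 = 1.9271 − 1 = 0.9271.

ω* = 1.9271, ρ_SOR = 0.9271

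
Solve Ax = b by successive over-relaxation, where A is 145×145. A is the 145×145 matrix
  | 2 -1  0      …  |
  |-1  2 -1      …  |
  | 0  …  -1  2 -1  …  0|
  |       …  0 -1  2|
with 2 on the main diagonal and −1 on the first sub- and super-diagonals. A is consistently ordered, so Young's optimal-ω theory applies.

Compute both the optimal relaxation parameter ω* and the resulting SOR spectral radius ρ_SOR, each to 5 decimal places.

n=145: λ(B_J) = 1 − λ(A)/2 = cos(kπ/146); k=1 gives ρ_J = 0.99977.
√(1−ρ_J²) simplifies to sin(π/146) = 0.021516.
ω* = 2/(1+0.021516) = 1.95787
ρ_SOR = ω* − 1 ≈ 0.95787.

ω* = 1.95787, ρ_SOR = 0.95787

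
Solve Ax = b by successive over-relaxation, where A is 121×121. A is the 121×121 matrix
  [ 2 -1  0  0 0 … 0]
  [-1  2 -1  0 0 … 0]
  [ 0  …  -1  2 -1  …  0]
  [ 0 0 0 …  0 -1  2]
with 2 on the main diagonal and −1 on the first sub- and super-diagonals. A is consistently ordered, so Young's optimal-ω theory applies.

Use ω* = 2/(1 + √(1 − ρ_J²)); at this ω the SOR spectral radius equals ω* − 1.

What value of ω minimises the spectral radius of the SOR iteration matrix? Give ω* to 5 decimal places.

ω* = 1.94980

[ρ_J] n=121: ρ(B_J) = cos(π/(n+1)) = cos(π/122) = 0.99967.
root = sin(π/122) = 0.025748  (since 1−cos² = sin²).
So ω* = 2/1.025748 = 1.94980 (Young).
and ρ(B_{ω*}) = 1.94980 − 1 = 0.94980.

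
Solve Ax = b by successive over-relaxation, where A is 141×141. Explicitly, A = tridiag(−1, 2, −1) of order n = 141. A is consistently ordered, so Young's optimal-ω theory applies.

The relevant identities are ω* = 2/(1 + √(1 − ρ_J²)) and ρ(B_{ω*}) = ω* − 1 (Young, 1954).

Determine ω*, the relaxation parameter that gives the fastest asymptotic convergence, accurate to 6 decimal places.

½·tridiag(1,0,1) at n=141: λ_k = cos(kπ/142); max |λ| at k=1 ⇒ ρ_J = cos(π/142) ≈ 0.999755.
√(1 − cos²(π/142)) = sin(π/142) ≈ 0.0221221.
So ω* = 2/1.0221221 = 1.956713 (Young).
ρ(B_{ω*}) = ω*−1 = 0.956713

ω* = 1.956713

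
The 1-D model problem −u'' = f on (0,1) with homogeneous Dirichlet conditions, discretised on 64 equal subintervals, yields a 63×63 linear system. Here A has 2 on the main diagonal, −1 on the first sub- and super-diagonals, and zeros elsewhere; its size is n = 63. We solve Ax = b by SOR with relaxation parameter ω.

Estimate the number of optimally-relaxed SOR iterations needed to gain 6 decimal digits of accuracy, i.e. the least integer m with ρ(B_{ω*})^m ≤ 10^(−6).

n=63: λ(B_J) = 1 − λ(A)/2 = cos(kπ/64); k=1 gives ρ_J = 0.9987955.
1 − cos²(π/64) = sin²(π/64) ⇒ √(1−ρ_J²) = sin(π/64) = 0.0490677.
ω* = 2/(1 + 0.0490677) = 2/1.0490677 = 1.9064547.
At ω = 1.9064547 every |λ(B_ω)| = ω−1, so ρ_SOR = 0.9064547.
(0.9064547)^m ≤ 10^{−6}  ⇒  m·ln(0.9064547) ≤ −6·ln10  ⇒  m ≥ 140.667  ⇒  m = 141

m = 141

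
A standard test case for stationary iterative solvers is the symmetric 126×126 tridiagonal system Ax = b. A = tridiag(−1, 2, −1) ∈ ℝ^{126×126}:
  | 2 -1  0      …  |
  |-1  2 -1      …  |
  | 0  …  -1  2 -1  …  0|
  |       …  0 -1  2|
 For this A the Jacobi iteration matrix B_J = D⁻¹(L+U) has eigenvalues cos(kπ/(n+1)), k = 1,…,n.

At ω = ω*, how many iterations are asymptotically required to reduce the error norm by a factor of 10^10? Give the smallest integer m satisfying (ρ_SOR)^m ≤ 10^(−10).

m = 466

n=126: λ(B_J) = 1 − λ(A)/2 = cos(kπ/127); k=1 gives ρ_J = 0.9996941.
√(1−ρ_J²) simplifies to sin(π/127) = 0.0247344.
[ω*] 2 ÷ (1 + 0.0247344) = 2 ÷ 1.0247344 = 1.9517252.
Hence ρ(B_{ω*}) = 1.9517252 − 1 = 0.9517252.
Need (0.9517252)^m ≤ 10^(−10): m ≥ 10·ln10/|ln 0.9517252| = 23.0259/0.0494789 = 465.368 ⇒ m = 466.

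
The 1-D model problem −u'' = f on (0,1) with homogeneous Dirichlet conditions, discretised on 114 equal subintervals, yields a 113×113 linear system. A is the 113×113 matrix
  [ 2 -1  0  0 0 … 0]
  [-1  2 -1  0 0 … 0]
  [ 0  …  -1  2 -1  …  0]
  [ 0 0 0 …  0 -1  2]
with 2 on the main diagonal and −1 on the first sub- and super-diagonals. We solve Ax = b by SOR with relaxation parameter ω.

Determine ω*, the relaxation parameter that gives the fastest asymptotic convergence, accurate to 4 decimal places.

ω* = 1.9464

ρ_J = max_k |cos(kπ/114)| = cos(π/114) = 0.9996
1 − cos²(π/114) = sin²(π/114) ⇒ √(1−ρ_J²) = sin(π/114) = 0.02755.
So ω* = 2/1.02755 = 1.9464 (Young).
At ω = 1.9464 every |λ(B_ω)| = ω−1, so ρ_SOR = 0.9464.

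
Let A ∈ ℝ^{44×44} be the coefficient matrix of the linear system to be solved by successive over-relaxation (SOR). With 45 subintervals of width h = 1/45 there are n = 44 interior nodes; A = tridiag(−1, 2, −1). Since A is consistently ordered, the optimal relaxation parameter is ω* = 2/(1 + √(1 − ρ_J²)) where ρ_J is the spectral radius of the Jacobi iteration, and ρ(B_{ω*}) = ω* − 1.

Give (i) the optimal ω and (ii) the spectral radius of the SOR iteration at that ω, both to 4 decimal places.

ω* = 1.8696, ρ_SOR = 0.8696

[ρ_J] n=44: ρ(B_J) = cos(π/(n+1)) = cos(π/45) = 0.9976.
√(1−ρ_J²) simplifies to sin(π/45) = 0.06976.
ω* = 2 / (1 + 0.06976) = 2 / 1.06976 ≈ 1.8696.
At ω = 1.8696 every |λ(B_ω)| = ω−1, so ρ_SOR = 0.8696.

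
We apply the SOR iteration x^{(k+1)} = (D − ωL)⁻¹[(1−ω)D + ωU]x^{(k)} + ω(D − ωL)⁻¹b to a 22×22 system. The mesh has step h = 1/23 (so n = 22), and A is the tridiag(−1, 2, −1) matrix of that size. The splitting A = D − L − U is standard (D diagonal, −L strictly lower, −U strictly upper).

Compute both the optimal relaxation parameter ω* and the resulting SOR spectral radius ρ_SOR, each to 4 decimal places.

ω* = 1.7603, ρ_SOR = 0.7603

n=22: λ(B_J) = 1 − λ(A)/2 = cos(kπ/23); k=1 gives ρ_J = 0.9907.
√(1−ρ_J²) = |sin(π/23)| = 0.13617
So ω* = 2/1.13617 = 1.7603 (Young).
Hence ρ(B_{ω*}) = 1.7603 − 1 = 0.7603.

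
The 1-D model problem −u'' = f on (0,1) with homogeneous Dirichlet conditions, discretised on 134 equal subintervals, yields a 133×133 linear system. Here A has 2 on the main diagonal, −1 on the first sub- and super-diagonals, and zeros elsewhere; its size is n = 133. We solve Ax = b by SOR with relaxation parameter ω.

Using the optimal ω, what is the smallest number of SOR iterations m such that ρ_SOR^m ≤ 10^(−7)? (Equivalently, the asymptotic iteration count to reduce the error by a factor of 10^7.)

m = 344

ρ_J = max_k |cos(kπ/134)| = cos(π/134) = 0.9997252
√(1−ρ_J²) simplifies to sin(π/134) = 0.0234426.
Young: ω* = 2/(1+√(1−ρ_J²)) = 2/(1+0.0234426) = 2/1.0234426 = 1.9541887.
and ρ(B_{ω*}) = 1.9541887 − 1 = 0.9541887.
For 7 digits: m = 7·ln10 / (−ln 0.9541887) = 16.1181/0.0468938 = 343.715; round up → m = 344.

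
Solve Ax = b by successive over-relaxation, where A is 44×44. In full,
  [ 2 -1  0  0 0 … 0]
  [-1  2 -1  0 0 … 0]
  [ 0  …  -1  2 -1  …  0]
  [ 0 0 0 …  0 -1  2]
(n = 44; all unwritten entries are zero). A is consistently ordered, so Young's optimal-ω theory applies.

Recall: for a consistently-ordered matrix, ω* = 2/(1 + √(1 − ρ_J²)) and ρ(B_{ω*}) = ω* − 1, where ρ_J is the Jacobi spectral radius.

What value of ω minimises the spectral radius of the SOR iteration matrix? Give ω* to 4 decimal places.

B_J for the 44×44 system has eigenvalues cos(kπ/45); ρ_J = cos(π/45) = 0.9976.
root = sin(π/45) = 0.06976  (since 1−cos² = sin²).
[ω*] 2 ÷ (1 + 0.06976) = 2 ÷ 1.06976 = 1.8696.
ρ(B_{ω*}) = ω*−1 = 0.8696

ω* = 1.8696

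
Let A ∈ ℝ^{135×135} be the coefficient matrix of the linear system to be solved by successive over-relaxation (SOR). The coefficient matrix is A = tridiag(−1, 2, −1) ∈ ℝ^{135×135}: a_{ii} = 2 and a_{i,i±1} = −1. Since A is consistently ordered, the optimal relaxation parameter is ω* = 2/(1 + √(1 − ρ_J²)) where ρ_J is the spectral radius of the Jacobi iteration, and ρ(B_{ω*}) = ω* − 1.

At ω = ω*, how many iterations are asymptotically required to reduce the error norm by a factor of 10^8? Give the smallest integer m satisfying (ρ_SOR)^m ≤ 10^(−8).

spectrum of D⁻¹(L+U) = {cos(kπ/136) : 1≤k≤135}; ρ_J = cos(π/136) = 0.9997332.
√(1−ρ_J²) = |sin(π/136)| = 0.0230979
Then 2/(1+√(1−ρ_J²)) = 2/(1+0.0230979); ω* = 2/1.0230979 = 1.9548471.
Hence ρ(B_{ω*}) = 1.9548471 − 1 = 0.9548471.
ρ_SOR^m ≤ 10^(−8) ⇔ m ≥ 8·ln10/(−ln 0.9548471) = 18.4207/0.0462041 = 398.681; m = ⌈398.681⌉ = 399.

m = 399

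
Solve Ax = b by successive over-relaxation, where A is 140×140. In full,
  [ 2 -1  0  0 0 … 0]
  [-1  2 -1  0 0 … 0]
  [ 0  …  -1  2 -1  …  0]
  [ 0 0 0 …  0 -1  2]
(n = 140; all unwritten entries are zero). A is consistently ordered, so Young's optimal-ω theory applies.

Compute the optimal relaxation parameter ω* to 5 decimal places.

ω* = 1.95641

spectrum of D⁻¹(L+U) = {cos(kπ/141) : 1≤k≤140}; ρ_J = cos(π/141) = 0.99975.
√(1−ρ_J²) simplifies to sin(π/141) = 0.022279.
Then 2/(1+√(1−ρ_J²)) = 2/(1+0.022279); ω* = 2/1.022279 = 1.95641.
Hence ρ(B_{ω*}) = 1.95641 − 1 = 0.95641.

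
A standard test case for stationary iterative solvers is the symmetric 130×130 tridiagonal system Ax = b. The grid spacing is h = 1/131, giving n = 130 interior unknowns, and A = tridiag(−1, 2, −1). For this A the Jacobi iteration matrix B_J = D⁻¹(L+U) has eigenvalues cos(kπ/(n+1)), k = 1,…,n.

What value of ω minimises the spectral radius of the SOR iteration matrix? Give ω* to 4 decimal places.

½·tridiag(1,0,1) at n=130: λ_k = cos(kπ/131); max |λ| at k=1 ⇒ ρ_J = cos(π/131) ≈ 0.9997.
√(1 − cos²(π/131)) = sin(π/131) ≈ 0.02398.
So ω* = 2/1.02398 = 1.9532 (Young).
At ω = 1.9532 every |λ(B_ω)| = ω−1, so ρ_SOR = 0.9532.

ω* = 1.9532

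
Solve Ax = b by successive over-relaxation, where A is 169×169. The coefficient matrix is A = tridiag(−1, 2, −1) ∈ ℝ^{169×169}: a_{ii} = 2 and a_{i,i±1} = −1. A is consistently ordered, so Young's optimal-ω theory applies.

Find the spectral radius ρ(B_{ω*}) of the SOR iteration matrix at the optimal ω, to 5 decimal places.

n=169: λ(B_J) = 1 − λ(A)/2 = cos(kπ/170); k=1 gives ρ_J = 0.99983.
root = sin(π/170) = 0.018479  (since 1−cos² = sin²).
Young: ω* = 2/(1+√(1−ρ_J²)) = 2/(1+0.018479) = 2/1.018479 = 1.96371.
[ρ_SOR] ω* − 1 = 0.96371.

ρ_SOR = 0.96371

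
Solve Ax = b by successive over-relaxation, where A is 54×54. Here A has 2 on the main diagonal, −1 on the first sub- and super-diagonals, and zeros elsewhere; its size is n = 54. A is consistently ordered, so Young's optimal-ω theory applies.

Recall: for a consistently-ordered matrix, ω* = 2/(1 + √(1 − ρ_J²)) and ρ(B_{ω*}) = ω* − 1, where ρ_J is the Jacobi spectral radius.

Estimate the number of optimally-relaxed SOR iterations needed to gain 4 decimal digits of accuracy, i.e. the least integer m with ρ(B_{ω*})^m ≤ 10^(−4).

spectrum of D⁻¹(L+U) = {cos(kπ/55) : 1≤k≤54}; ρ_J = cos(π/55) = 0.9983691.
√(1−ρ_J²) simplifies to sin(π/55) = 0.0570888.
Then 2/(1+√(1−ρ_J²)) = 2/(1+0.0570888); ω* = 2/1.0570888 = 1.8919886.
ρ_SOR = ω* − 1 ≈ 0.8919886.
ρ_SOR^m ≤ 10^(−4) ⇔ m ≥ 4·ln10/(−ln 0.8919886) = 9.21034/0.114302 = 80.579; m = ⌈80.579⌉ = 81.

m = 81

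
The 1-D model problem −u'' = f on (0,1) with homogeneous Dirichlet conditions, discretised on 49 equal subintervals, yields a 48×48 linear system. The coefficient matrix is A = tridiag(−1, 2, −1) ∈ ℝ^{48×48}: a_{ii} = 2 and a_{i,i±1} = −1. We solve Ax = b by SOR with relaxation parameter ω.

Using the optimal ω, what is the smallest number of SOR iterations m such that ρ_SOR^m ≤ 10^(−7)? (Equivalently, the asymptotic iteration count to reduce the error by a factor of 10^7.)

m = 126

B_J for the 48×48 system has eigenvalues cos(kπ/49); ρ_J = cos(π/49) = 0.9979454.
√(1 − cos²(π/49)) = sin(π/49) ≈ 0.0640702.
[ω*] 2 ÷ (1 + 0.0640702) = 2 ÷ 1.0640702 = 1.8795752.
At ω = 1.8795752 every |λ(B_ω)| = ω−1, so ρ_SOR = 0.8795752.
ρ_SOR^m ≤ 10^(−7) ⇔ m ≥ 7·ln10/(−ln 0.8795752) = 16.1181/0.128316 = 125.613; m = ⌈125.613⌉ = 126.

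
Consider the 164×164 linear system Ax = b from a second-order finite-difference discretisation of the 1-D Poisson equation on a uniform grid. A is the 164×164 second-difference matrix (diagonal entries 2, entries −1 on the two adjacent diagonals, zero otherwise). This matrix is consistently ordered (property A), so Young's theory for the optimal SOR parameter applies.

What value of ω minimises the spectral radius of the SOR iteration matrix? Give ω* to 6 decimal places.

ρ_J = max_k |cos(kπ/165)| = cos(π/165) = 0.999819
√(1−ρ_J²) simplifies to sin(π/165) = 0.0190388.
Young: ω* = 2/(1+√(1−ρ_J²)) = 2/(1+0.0190388) = 2/1.0190388 = 1.962634.
Hence ρ(B_{ω*}) = 1.962634 − 1 = 0.962634.

ω* = 1.962634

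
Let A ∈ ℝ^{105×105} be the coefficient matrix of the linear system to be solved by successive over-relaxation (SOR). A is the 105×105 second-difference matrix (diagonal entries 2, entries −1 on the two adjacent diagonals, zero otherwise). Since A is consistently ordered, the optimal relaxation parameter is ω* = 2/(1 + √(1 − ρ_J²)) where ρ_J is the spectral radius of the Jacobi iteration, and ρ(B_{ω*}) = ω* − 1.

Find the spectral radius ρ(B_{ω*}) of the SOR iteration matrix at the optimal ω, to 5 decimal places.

ρ_SOR = 0.94244

With n=105, ρ(Jacobi) = cos(π/106) = 0.99956.
1 − cos²(π/106) = sin²(π/106) ⇒ √(1−ρ_J²) = sin(π/106) = 0.029633.
So ω* = 2/1.029633 = 1.94244 (Young).
Hence ρ(B_{ω*}) = 1.94244 − 1 = 0.94244.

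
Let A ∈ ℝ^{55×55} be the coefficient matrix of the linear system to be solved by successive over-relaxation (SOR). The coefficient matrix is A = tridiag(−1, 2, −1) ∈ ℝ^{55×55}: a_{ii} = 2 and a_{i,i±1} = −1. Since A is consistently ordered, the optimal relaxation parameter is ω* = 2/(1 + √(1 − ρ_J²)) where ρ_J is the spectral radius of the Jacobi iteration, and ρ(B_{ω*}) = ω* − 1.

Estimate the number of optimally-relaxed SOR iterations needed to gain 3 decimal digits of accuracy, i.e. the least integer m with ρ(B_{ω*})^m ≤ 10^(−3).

m = 62

B_J for the 55×55 system has eigenvalues cos(kπ/56); ρ_J = cos(π/56) = 0.9984268.
√(1 − cos²(π/56)) = sin(π/56) ≈ 0.0560704.
ω* = 2/(1+0.0560704) = 1.8938131
[ρ_SOR] ω* − 1 = 0.8938131.
ρ_SOR^m ≤ 10^(−3) ⇔ m ≥ 3·ln10/(−ln 0.8938131) = 6.90776/0.112259 = 61.534; m = ⌈61.534⌉ = 62.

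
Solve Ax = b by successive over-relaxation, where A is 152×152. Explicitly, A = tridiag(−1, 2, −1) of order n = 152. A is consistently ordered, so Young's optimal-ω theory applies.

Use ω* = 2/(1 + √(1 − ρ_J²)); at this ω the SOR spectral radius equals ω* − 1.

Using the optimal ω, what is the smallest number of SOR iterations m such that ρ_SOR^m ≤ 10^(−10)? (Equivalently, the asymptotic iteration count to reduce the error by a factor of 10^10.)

m = 561

With n=152, ρ(Jacobi) = cos(π/153) = 0.9997892.
√(1−ρ_J²) = |sin(π/153)| = 0.0205318
Then 2/(1+√(1−ρ_J²)) = 2/(1+0.0205318); ω* = 2/1.0205318 = 1.9597625.
Hence ρ(B_{ω*}) = 1.9597625 − 1 = 0.9597625.
10·ln10 = 23.0259; −ln(0.9597625) = 0.0410694; m = ⌈23.0259/0.0410694⌉ = ⌈560.658⌉ = 561.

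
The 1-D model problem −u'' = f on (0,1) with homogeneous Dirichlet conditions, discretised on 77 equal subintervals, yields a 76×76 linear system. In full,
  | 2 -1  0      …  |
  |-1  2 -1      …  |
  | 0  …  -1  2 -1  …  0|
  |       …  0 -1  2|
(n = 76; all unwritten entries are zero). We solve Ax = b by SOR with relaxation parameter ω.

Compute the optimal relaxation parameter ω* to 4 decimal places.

½·tridiag(1,0,1) at n=76: λ_k = cos(kπ/77); max |λ| at k=1 ⇒ ρ_J = cos(π/77) ≈ 0.9992.
√(1 − cos²(π/77)) = sin(π/77) ≈ 0.04079.
Then 2/(1+√(1−ρ_J²)) = 2/(1+0.04079); ω* = 2/1.04079 = 1.9216.
At ω = 1.9216 every |λ(B_ω)| = ω−1, so ρ_SOR = 0.9216.

ω* = 1.9216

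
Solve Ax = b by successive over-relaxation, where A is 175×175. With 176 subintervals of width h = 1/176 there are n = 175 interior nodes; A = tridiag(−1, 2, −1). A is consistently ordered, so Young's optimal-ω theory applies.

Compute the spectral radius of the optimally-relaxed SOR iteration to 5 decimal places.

ρ_J = max_k |cos(kπ/176)| = cos(π/176) = 0.99984
√(1 − cos²(π/176)) = sin(π/176) ≈ 0.017849.
ω* = 2/(1 + 0.017849) = 2/1.017849 = 1.96493.
ρ(B_{ω*}) = ω*−1 = 0.96493

ρ_SOR = 0.96493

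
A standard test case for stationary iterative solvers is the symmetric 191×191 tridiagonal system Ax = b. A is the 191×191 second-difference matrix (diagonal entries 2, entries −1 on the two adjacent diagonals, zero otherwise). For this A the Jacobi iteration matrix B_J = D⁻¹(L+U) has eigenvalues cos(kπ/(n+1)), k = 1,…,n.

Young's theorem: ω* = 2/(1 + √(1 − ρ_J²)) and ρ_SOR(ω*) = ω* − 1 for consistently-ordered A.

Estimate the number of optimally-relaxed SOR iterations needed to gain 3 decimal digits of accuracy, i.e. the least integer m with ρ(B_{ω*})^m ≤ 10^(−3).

[ρ_J] n=191: ρ(B_J) = cos(π/(n+1)) = cos(π/192) = 0.9998661.
root = sin(π/192) = 0.0163617  (since 1−cos² = sin²).
[ω*] 2 ÷ (1 + 0.0163617) = 2 ÷ 1.0163617 = 1.9678034.
ρ_SOR = ω* − 1 = 1.9678034 − 1 = 0.9678034.
(0.9678034)^m ≤ 10^{−3}  ⇒  m·ln(0.9678034) ≤ −3·ln10  ⇒  m ≥ 211.077  ⇒  m = 212

m = 212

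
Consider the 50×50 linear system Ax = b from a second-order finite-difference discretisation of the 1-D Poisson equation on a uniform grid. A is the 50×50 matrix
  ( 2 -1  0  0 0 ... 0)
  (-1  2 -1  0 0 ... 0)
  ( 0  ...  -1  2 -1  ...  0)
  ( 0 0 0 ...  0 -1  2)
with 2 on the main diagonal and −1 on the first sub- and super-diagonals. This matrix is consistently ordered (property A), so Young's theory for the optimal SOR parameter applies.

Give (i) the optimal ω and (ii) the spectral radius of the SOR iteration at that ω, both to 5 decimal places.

ω* = 1.88402, ρ_SOR = 0.88402

[ρ_J] n=50: ρ(B_J) = cos(π/(n+1)) = cos(π/51) = 0.99810.
√(1 − cos²(π/51)) = sin(π/51) ≈ 0.061561.
ω* = 2/(1+0.061561) = 1.88402
Hence ρ(B_{ω*}) = 1.88402 − 1 = 0.88402.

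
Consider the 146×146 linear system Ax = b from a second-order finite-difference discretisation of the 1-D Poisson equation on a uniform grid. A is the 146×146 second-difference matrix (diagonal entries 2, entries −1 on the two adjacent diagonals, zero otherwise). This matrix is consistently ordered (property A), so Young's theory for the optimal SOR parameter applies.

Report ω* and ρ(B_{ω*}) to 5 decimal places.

ω* = 1.95815, ρ_SOR = 0.95815

With n=146, ρ(Jacobi) = cos(π/147) = 0.99977.
1 − cos²(π/147) = sin²(π/147) ⇒ √(1−ρ_J²) = sin(π/147) = 0.021370.
ω* = 2/(1+0.021370) = 1.95815
At ω = 1.95815 every |λ(B_ω)| = ω−1, so ρ_SOR = 0.95815.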